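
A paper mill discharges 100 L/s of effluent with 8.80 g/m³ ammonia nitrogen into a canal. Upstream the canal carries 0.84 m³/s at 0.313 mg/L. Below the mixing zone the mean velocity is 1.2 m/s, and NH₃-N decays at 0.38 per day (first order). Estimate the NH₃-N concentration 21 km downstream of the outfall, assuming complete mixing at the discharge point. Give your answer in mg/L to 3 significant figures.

100 L/s = 0.1 m³/s.
After complete mixing, C₀ = (0.1·8.8 + 0.84·0.313) / 0.94 = 1.216 mg/L.
Travel time t = 2.1e+04 m / 1.2 m/s = 1.75e+04 s = 0.2025 d.
C = 1.216·exp(−0.38·0.2025) = 1.216·0.9259 = 1.126 mg/L.

1.13 mg/L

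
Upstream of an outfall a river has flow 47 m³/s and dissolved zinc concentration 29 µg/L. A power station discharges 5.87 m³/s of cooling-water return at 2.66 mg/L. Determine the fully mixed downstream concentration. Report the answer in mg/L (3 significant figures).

29 µg/L = 0.029 mg/L.
Conservation of mass across the mixing zone: C = (5.87·2.66 + 47·0.029) / (5.87 + 47) = 16.98/52.87 = 0.3211 mg/L.

0.321 mg/L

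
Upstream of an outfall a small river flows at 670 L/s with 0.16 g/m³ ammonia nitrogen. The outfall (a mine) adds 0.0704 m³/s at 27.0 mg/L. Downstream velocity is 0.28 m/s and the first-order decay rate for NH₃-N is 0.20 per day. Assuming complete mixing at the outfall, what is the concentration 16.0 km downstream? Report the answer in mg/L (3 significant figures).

670 L/s = 0.67 m³/s.
After complete mixing, C₀ = (0.0704·27 + 0.67·0.16) / 0.7404 = 2.712 mg/L.
Travel time t = 1.6e+04 m / 0.28 m/s = 5.714e+04 s = 0.6614 d.
C = 2.712·exp(−0.20·0.6614) = 2.712·0.8761 = 2.376 mg/L.

2.38 mg/L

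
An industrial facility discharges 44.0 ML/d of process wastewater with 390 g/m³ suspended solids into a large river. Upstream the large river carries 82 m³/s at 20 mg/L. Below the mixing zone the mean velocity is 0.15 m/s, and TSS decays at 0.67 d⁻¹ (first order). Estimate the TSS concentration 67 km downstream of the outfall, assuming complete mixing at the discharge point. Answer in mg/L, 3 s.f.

0.698 mg/L

44.0 ML/d = 0.5093 m³/s.
After complete mixing, C₀ = (0.5093·390 + 82·20) / 82.51 = 22.28 mg/L.
Travel time t = 6.7e+04 m / 0.15 m/s = 4.467e+05 s = 5.17 d.
C = 22.28·exp(−0.67·5.17) = 22.28·0.03131 = 0.6978 mg/L.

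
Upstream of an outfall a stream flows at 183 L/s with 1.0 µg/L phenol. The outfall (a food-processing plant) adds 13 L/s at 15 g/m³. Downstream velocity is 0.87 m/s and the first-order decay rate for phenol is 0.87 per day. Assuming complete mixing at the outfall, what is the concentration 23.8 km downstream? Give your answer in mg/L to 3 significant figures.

0.756 mg/L

13 L/s = 0.013 m³/s.
183 L/s = 0.183 m³/s.
1.0 µg/L = 0.001 mg/L.
After complete mixing, C₀ = (0.013·15 + 0.183·0.001) / 0.196 = 0.9958 mg/L.
Travel time t = 2.38e+04 m / 0.87 m/s = 2.736e+04 s = 0.3166 d.
C = 0.9958·exp(−0.87·0.3166) = 0.9958·0.7592 = 0.7561 mg/L.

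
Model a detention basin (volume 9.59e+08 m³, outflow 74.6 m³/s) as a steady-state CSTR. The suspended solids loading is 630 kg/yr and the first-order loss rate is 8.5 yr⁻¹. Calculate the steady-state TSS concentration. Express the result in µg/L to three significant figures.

Outflow Q = 74.6 m³/s × 3.156e+07 s/yr = 2.354e+09 m³/yr.
Steady-state CSTR mass balance: W = Q·C + k·V·C, so C = W/(Q + kV).
Q + kV = 2.354e+09 + 8.5·9.59e+08 = 1.051e+10 m³/yr.
C = 630/1.051e+10 = 5.997e-08 kg/m³ = 5.997e-05 mg/L = 0.05997 µg/L.

0.0600 µg/L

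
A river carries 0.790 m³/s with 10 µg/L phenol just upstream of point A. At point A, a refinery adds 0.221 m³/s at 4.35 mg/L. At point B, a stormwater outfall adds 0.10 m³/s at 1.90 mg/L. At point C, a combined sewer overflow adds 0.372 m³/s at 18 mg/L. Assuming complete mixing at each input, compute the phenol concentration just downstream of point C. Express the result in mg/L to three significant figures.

10 µg/L = 0.01 mg/L.
After input A: C = (0.79·0.01 + 0.221·4.35) / 1.011 = 0.9587 mg/L.
After input B: C = (1.011·0.9587 + 0.1·1.9) / 1.111 = 1.043 mg/L.
After input C: C = (1.111·1.043 + 0.372·18) / 1.483 = 5.297 mg/L.

5.30 mg/L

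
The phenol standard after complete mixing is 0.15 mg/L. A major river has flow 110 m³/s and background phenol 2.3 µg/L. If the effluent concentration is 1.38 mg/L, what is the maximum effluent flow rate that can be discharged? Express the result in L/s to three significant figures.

13200 L/s

2.3 µg/L = 0.0023 mg/L.
Mass balance at complete mixing: C_std·(Q_w + Q_r) = Q_w·C_e + Q_r·C_b.
Rearranging, Q_w = Q_r·(C_std − C_b)/(C_e − C_std) = 110·(0.15 − 0.0023) / (1.38 − 0.15) = 13.21 m³/s.
= 1.321e+04 L/s.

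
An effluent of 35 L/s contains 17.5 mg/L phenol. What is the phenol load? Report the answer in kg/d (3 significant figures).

52.9 kg/d

35 L/s = 0.035 m³/s.
Mass flux = Q·C = 0.035 m³/s × 17.5 g/m³ = 0.6125 g/s.
= 0.6125 g/s × 86.4 = 52.92 kg/d.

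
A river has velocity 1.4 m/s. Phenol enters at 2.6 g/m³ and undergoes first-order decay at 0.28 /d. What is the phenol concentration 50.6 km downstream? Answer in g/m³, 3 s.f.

Travel time t = 50.6 km / 1.4 m/s = 5.06e+04/1.4 = 3.614e+04 s = 0.4183 d.
First-order decay: C = 2.6·exp(−0.28·0.4183) = 2.6·0.8895 = 2.313 g/m³.

2.31 g/m³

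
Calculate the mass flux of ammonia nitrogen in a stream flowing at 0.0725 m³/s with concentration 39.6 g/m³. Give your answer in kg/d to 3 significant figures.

Mass flux = Q·C = 0.0725 m³/s × 39.6 g/m³ = 2.871 g/s.
= 2.871 g/s × 86.4 = 248.1 kg/d.

248 kg/d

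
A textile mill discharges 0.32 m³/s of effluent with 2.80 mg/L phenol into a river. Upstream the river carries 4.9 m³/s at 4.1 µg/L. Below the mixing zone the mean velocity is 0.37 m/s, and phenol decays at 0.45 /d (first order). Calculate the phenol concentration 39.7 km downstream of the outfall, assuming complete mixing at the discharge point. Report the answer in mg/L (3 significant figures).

0.100 mg/L

4.1 µg/L = 0.0041 mg/L.
After complete mixing, C₀ = (0.32·2.8 + 4.9·0.0041) / 5.22 = 0.1755 mg/L.
Travel time t = 3.97e+04 m / 0.37 m/s = 1.073e+05 s = 1.242 d.
C = 0.1755·exp(−0.45·1.242) = 0.1755·0.5719 = 0.1004 mg/L.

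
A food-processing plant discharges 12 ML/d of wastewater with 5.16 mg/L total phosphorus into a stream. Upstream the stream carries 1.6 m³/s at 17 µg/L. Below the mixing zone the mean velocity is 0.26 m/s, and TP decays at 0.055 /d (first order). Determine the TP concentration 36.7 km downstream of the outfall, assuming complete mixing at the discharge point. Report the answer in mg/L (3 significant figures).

12 ML/d = 0.1389 m³/s.
17 µg/L = 0.017 mg/L.
After complete mixing, C₀ = (0.1389·5.16 + 1.6·0.017) / 1.739 = 0.4278 mg/L.
Travel time t = 3.67e+04 m / 0.26 m/s = 1.412e+05 s = 1.634 d.
C = 0.4278·exp(−0.055·1.634) = 0.4278·0.9141 = 0.391 mg/L.

0.391 mg/L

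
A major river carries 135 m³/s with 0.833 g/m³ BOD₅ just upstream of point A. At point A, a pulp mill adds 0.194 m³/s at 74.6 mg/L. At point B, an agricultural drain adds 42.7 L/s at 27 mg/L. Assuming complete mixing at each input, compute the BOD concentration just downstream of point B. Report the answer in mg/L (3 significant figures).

0.947 mg/L

After input A: C = (135·0.833 + 0.194·74.6) / 135.2 = 0.9389 mg/L.
42.7 L/s = 0.0427 m³/s.
After input B: C = (135.2·0.9389 + 0.0427·27) / 135.2 = 0.9471 mg/L.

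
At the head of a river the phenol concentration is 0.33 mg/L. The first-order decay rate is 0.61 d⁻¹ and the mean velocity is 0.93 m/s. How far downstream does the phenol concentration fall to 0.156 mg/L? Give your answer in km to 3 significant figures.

98.7 km

From C = C₀·e^(−kt), t = ln(C₀/C)/k = ln(0.33/0.156)/0.61 = 0.7492/0.61 = 1.228 d.
Distance = v·t = 0.93 m/s × 1.061e+05 s = 9.869e+04 m = 98.69 km.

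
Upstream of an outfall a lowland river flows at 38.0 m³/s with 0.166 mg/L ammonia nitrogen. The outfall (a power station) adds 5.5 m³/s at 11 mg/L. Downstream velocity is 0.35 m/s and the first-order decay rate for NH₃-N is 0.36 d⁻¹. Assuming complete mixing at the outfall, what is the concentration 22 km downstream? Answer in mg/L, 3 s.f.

After complete mixing, C₀ = (5.5·11 + 38·0.166) / 43.5 = 1.536 mg/L.
Travel time t = 2.2e+04 m / 0.35 m/s = 6.286e+04 s = 0.7275 d.
C = 1.536·exp(−0.36·0.7275) = 1.536·0.7696 = 1.182 mg/L.

1.18 mg/L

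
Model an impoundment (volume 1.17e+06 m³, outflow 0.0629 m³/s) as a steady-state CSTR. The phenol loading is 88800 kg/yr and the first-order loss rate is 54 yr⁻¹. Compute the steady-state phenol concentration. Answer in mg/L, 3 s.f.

Outflow Q = 0.0629 m³/s × 3.156e+07 s/yr = 1.985e+06 m³/yr.
Steady-state CSTR mass balance: W = Q·C + k·V·C, so C = W/(Q + kV).
Q + kV = 1.985e+06 + 54·1.17e+06 = 6.516e+07 m³/yr.
C = 88800/6.516e+07 = 0.001363 kg/m³ = 1.363 mg/L.

1.36 mg/L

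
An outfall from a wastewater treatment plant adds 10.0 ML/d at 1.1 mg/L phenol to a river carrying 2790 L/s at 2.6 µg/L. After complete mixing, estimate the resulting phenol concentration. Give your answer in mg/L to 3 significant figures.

10.0 ML/d = 0.1157 m³/s.
2790 L/s = 2.79 m³/s.
2.6 µg/L = 0.0026 mg/L.
By mass balance at complete mixing, C = (0.1157·1.1 + 2.79·0.0026) / (0.1157 + 2.79) = 0.1346/2.906 = 0.04631 mg/L.

0.0463 mg/L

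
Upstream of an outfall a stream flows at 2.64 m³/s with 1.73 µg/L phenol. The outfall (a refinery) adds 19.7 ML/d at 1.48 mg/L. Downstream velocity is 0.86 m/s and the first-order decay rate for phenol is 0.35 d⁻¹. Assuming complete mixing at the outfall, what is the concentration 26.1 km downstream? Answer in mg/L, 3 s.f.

0.105 mg/L

19.7 ML/d = 0.228 m³/s.
1.73 µg/L = 0.00173 mg/L.
After complete mixing, C₀ = (0.228·1.48 + 2.64·0.00173) / 2.868 = 0.1193 mg/L.
Travel time t = 2.61e+04 m / 0.86 m/s = 3.035e+04 s = 0.3513 d.
C = 0.1193·exp(−0.35·0.3513) = 0.1193·0.8843 = 0.1055 mg/L.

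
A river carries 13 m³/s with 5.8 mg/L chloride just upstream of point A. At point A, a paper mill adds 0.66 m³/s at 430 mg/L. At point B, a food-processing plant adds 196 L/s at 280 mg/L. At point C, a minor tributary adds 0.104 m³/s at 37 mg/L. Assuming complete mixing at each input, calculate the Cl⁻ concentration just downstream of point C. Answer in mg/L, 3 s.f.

After input A: C = (13·5.8 + 0.66·430) / 13.66 = 26.3 mg/L.
196 L/s = 0.196 m³/s.
After input B: C = (13.66·26.3 + 0.196·280) / 13.86 = 29.88 mg/L.
After input C: C = (13.86·29.88 + 0.104·37) / 13.96 = 29.94 mg/L.

29.9 mg/L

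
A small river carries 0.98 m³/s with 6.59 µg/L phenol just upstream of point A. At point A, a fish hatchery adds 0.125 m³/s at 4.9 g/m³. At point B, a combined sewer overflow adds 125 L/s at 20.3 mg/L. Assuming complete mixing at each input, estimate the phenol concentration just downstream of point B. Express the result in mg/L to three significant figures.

2.57 mg/L

6.59 µg/L = 0.00659 mg/L.
After input A: C = (0.98·0.00659 + 0.125·4.9) / 1.105 = 0.5601 mg/L.
125 L/s = 0.125 m³/s.
After input B: C = (1.105·0.5601 + 0.125·20.3) / 1.23 = 2.566 mg/L.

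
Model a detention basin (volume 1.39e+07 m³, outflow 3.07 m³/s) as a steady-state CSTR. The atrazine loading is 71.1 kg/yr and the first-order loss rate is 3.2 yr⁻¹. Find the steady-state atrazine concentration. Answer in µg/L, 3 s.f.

0.503 µg/L

Outflow Q = 3.07 m³/s × 3.156e+07 s/yr = 9.688e+07 m³/yr.
Steady-state CSTR mass balance: W = Q·C + k·V·C, so C = W/(Q + kV).
Q + kV = 9.688e+07 + 3.2·1.39e+07 = 1.414e+08 m³/yr.
C = 71.1/1.414e+08 = 5.03e-07 kg/m³ = 0.000503 mg/L = 0.503 µg/L.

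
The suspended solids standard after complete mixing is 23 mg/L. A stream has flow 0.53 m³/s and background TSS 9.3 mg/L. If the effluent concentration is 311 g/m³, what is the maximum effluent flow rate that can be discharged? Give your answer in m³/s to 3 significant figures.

0.0252 m³/s

Mass balance at complete mixing: C_std·(Q_w + Q_r) = Q_w·C_e + Q_r·C_b.
Rearranging, Q_w = Q_r·(C_std − C_b)/(C_e − C_std) = 0.53·(23 − 9.3) / (311 − 23) = 0.02521 m³/s.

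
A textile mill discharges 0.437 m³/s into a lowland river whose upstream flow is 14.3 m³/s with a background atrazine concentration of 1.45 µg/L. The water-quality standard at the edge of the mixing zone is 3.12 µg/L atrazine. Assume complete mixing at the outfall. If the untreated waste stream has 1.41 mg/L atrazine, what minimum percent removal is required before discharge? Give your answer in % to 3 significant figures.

95.9 %

1.45 µg/L = 0.00145 mg/L.
3.12 µg/L = 0.00312 mg/L.
Mass balance: 0.00312·14.74 = 0.437·Cₑ + 14.3·0.00145.
Cₑ = (0.04598 − 0.02073) / 0.437 = 0.05777 mg/L.
Required removal = 1 − 0.05777/1.41 = 95.9 %.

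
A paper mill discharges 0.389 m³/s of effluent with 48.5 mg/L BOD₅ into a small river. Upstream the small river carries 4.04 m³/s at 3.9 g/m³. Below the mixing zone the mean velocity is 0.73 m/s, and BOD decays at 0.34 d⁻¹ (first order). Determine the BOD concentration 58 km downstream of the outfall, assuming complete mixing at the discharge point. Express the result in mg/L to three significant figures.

5.72 mg/L

After complete mixing, C₀ = (0.389·48.5 + 4.04·3.9) / 4.429 = 7.817 mg/L.
Travel time t = 5.8e+04 m / 0.73 m/s = 7.945e+04 s = 0.9196 d.
C = 7.817·exp(−0.34·0.9196) = 7.817·0.7315 = 5.718 mg/L.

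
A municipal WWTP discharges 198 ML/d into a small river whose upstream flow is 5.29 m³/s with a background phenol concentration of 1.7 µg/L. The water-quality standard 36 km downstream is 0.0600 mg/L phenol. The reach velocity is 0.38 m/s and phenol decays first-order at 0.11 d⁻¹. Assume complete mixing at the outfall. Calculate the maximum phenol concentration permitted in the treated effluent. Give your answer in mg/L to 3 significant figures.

0.220 mg/L

198 ML/d = 2.292 m³/s.
1.7 µg/L = 0.0017 mg/L.
Travel time to the compliance point: t = 3.6e+04/0.38 = 9.474e+04 s = 1.096 d; decay factor exp(−0.11·1.096) = 0.8864.
So the concentration just after mixing may be at most 0.06/0.8864 = 0.06769 mg/L.
Mass balance: 0.06769·7.582 = 2.292·Cₑ + 5.29·0.0017.
Cₑ = (0.5132 − 0.008993) / 2.292 = 0.22 mg/L.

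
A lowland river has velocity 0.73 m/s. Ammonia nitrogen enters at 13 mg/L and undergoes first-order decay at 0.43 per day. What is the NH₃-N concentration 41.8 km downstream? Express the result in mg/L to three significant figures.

9.78 mg/L

Travel time t = 41.8 km / 0.73 m/s = 4.18e+04/0.73 = 5.726e+04 s = 0.6627 d.
First-order decay: C = 13·exp(−0.43·0.6627) = 13·0.752 = 9.776 mg/L.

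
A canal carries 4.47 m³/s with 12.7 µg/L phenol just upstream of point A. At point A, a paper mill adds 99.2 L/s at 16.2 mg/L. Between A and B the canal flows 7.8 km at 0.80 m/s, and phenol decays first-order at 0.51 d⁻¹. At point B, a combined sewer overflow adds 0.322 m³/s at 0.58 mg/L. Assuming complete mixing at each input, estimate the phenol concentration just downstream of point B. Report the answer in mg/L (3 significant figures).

12.7 µg/L = 0.0127 mg/L.
99.2 L/s = 0.0992 m³/s.
After input A: C = (4.47·0.0127 + 0.0992·16.2) / 4.569 = 0.3641 mg/L.
Over the 7.8 km reach to input B (t = 9750 s = 0.1128 d), decay gives C = 0.3641·exp(−0.51·0.1128) = 0.3438 mg/L.
After input B: C = (4.569·0.3438 + 0.322·0.58) / 4.891 = 0.3593 mg/L.

0.359 mg/L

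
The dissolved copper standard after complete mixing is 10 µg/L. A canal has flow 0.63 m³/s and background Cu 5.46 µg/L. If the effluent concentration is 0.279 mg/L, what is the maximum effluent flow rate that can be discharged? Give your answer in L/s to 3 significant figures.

10.6 L/s

5.46 µg/L = 0.00546 mg/L.
10 µg/L = 0.01 mg/L.
Mass balance at complete mixing: C_std·(Q_w + Q_r) = Q_w·C_e + Q_r·C_b.
Rearranging, Q_w = Q_r·(C_std − C_b)/(C_e − C_std) = 0.63·(0.01 − 0.00546) / (0.279 − 0.01) = 0.01063 m³/s.
= 10.63 L/s.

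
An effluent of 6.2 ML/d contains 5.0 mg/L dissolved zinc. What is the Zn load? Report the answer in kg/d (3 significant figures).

6.2 ML/d = 0.07176 m³/s.
Mass flux = Q·C = 0.07176 m³/s × 5 g/m³ = 0.3588 g/s.
= 0.3588 g/s × 86.4 = 31 kg/d.

31.0 kg/d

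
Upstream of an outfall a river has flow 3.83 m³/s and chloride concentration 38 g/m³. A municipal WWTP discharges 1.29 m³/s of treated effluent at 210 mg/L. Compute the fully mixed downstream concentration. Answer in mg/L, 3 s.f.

Flow-weighted mixing gives C = (1.29·210 + 3.83·38) / (1.29 + 3.83) = 416.4/5.12 = 81.34 mg/L.

81.3 mg/L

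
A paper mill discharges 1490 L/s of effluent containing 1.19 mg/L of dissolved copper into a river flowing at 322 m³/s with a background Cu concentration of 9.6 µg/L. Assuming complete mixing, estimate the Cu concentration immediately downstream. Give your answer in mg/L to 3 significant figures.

1490 L/s = 1.49 m³/s.
9.6 µg/L = 0.0096 mg/L.
Conservation of mass across the mixing zone: C = (1.49·1.19 + 322·0.0096) / (1.49 + 322) = 4.864/323.5 = 0.01504 mg/L.

0.0150 mg/L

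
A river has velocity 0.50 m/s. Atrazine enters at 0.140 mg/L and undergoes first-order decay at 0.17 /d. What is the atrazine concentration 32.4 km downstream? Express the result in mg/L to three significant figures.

Travel time t = 32.4 km / 0.50 m/s = 3.24e+04/0.50 = 6.48e+04 s = 0.75 d.
First-order decay: C = 0.140·exp(−0.17·0.75) = 0.140·0.8803 = 0.1232 mg/L.

0.123 mg/L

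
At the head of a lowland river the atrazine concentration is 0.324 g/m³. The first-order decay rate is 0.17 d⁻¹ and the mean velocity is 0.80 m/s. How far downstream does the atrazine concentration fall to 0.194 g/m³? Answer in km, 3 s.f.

209 km

From C = C₀·e^(−kt), t = ln(C₀/C)/k = ln(0.324/0.194)/0.17 = 0.5129/0.17 = 3.017 d.
Distance = v·t = 0.80 m/s × 2.607e+05 s = 2.085e+05 m = 208.5 km.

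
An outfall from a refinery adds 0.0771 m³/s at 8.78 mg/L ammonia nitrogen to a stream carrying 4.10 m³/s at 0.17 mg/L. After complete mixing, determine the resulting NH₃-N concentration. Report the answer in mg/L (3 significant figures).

By mass balance at complete mixing, C = (0.0771·8.78 + 4.1·0.17) / (0.0771 + 4.1) = 1.374/4.177 = 0.3289 mg/L.

0.329 mg/L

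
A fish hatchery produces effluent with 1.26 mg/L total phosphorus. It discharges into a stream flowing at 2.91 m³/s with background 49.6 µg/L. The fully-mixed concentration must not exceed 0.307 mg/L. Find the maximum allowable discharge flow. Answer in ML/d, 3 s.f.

67.9 ML/d

49.6 µg/L = 0.0496 mg/L.
Mass balance at complete mixing: C_std·(Q_w + Q_r) = Q_w·C_e + Q_r·C_b.
Rearranging, Q_w = Q_r·(C_std − C_b)/(C_e − C_std) = 2.91·(0.307 − 0.0496) / (1.26 − 0.307) = 0.786 m³/s.
= 67.91 ML/d.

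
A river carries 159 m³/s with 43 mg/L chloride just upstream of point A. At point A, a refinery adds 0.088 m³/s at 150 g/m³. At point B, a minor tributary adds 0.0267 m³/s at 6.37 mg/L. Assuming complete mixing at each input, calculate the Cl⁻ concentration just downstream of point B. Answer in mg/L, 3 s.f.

After input A: C = (159·43 + 0.088·150) / 159.1 = 43.06 mg/L.
After input B: C = (159.1·43.06 + 0.0267·6.37) / 159.1 = 43.05 mg/L.

43.1 mg/L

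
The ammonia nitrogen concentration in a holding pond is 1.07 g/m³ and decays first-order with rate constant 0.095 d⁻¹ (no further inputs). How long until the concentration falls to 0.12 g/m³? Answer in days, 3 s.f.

t = ln(C₀/C)/k = ln(1.07/0.12)/0.095 = 2.188/0.095 = 23.03 d.

23.0 d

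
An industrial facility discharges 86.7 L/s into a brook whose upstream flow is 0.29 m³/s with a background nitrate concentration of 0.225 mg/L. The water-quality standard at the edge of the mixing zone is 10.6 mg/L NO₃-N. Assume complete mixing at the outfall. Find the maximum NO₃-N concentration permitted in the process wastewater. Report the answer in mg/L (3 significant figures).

86.7 L/s = 0.0867 m³/s.
Mass balance: 10.6·0.3767 = 0.0867·Cₑ + 0.29·0.225.
Cₑ = (3.993 − 0.06525) / 0.0867 = 45.3 mg/L.

45.3 mg/L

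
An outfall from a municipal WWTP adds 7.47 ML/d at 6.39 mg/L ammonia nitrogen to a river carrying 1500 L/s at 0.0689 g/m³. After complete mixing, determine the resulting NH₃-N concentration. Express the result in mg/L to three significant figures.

7.47 ML/d = 0.08646 m³/s.
1500 L/s = 1.5 m³/s.
By mass balance at complete mixing, C = (0.08646·6.39 + 1.5·0.0689) / (0.08646 + 1.5) = 0.6558/1.586 = 0.4134 mg/L.

0.413 mg/L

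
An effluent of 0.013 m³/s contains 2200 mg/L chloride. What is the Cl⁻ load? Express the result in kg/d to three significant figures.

Mass flux = Q·C = 0.013 m³/s × 2200 g/m³ = 28.6 g/s.
= 28.6 g/s × 86.4 = 2471 kg/d.

2470 kg/d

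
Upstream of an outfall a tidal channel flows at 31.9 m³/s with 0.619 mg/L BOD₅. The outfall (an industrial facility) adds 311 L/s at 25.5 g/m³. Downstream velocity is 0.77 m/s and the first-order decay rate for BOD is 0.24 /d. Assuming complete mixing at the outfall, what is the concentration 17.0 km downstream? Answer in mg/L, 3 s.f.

0.808 mg/L

311 L/s = 0.311 m³/s.
After complete mixing, C₀ = (0.311·25.5 + 31.9·0.619) / 32.21 = 0.8592 mg/L.
Travel time t = 1.7e+04 m / 0.77 m/s = 2.208e+04 s = 0.2555 d.
C = 0.8592·exp(−0.24·0.2555) = 0.8592·0.9405 = 0.8081 mg/L.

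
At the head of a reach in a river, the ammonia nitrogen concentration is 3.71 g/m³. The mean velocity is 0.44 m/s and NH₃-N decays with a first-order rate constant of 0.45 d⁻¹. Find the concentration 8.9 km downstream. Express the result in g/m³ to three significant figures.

Travel time t = 8.9 km / 0.44 m/s = 8900/0.44 = 2.023e+04 s = 0.2341 d.
First-order decay: C = 3.71·exp(−0.45·0.2341) = 3.71·0.9 = 3.339 g/m³.

3.34 g/m³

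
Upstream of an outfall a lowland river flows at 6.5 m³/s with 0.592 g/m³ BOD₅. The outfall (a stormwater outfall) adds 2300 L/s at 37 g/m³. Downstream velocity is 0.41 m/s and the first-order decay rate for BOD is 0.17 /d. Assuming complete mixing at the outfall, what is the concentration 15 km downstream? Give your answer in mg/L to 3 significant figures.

9.41 mg/L

2300 L/s = 2.3 m³/s.
After complete mixing, C₀ = (2.3·37 + 6.5·0.592) / 8.8 = 10.11 mg/L.
Travel time t = 1.5e+04 m / 0.41 m/s = 3.659e+04 s = 0.4234 d.
C = 10.11·exp(−0.17·0.4234) = 10.11·0.9305 = 9.406 mg/L.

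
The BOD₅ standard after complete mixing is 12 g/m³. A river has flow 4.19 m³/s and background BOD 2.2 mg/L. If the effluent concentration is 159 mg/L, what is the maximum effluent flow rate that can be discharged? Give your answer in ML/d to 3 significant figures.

Mass balance at complete mixing: C_std·(Q_w + Q_r) = Q_w·C_e + Q_r·C_b.
Rearranging, Q_w = Q_r·(C_std − C_b)/(C_e − C_std) = 4.19·(12 − 2.2) / (159 − 12) = 0.2793 m³/s.
= 24.13 ML/d.

24.1 ML/d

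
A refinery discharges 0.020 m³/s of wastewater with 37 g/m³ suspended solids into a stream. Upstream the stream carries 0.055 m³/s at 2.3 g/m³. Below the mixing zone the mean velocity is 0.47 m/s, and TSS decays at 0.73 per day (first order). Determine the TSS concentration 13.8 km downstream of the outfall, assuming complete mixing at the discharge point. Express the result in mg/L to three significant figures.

9.02 mg/L

After complete mixing, C₀ = (0.02·37 + 0.055·2.3) / 0.075 = 11.55 mg/L.
Travel time t = 1.38e+04 m / 0.47 m/s = 2.936e+04 s = 0.3398 d.
C = 11.55·exp(−0.73·0.3398) = 11.55·0.7803 = 9.015 mg/L.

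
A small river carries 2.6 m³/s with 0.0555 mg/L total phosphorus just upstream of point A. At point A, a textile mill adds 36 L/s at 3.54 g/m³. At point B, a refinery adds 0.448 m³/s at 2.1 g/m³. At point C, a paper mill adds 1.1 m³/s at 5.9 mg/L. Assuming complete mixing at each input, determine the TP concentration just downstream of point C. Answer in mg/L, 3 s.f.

1.84 mg/L

36 L/s = 0.036 m³/s.
After input A: C = (2.6·0.0555 + 0.036·3.54) / 2.636 = 0.1031 mg/L.
After input B: C = (2.636·0.1031 + 0.448·2.1) / 3.084 = 0.3932 mg/L.
After input C: C = (3.084·0.3932 + 1.1·5.9) / 4.184 = 1.841 mg/L.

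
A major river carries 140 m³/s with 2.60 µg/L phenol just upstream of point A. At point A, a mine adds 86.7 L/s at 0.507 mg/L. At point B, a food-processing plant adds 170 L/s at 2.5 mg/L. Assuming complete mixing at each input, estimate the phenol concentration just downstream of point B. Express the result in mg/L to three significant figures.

0.00594 mg/L

2.60 µg/L = 0.0026 mg/L.
86.7 L/s = 0.0867 m³/s.
After input A: C = (140·0.0026 + 0.0867·0.507) / 140.1 = 0.002912 mg/L.
170 L/s = 0.17 m³/s.
After input B: C = (140.1·0.002912 + 0.17·2.5) / 140.3 = 0.005939 mg/L.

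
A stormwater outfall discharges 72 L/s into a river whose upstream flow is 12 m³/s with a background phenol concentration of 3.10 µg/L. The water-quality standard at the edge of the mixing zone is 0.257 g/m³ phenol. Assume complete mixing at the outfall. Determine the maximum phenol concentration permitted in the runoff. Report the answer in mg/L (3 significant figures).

72 L/s = 0.072 m³/s.
3.10 µg/L = 0.0031 mg/L.
Mass balance: 0.257·12.07 = 0.072·Cₑ + 12·0.0031.
Cₑ = (3.103 − 0.0372) / 0.072 = 42.57 mg/L.

42.6 mg/L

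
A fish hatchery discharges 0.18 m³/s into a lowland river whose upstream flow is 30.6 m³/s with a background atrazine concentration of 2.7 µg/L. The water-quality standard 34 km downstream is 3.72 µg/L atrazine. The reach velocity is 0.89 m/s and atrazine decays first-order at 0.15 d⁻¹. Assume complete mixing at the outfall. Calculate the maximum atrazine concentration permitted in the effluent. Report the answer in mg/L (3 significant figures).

0.221 mg/L

2.7 µg/L = 0.0027 mg/L.
3.72 µg/L = 0.00372 mg/L.
Travel time to the compliance point: t = 3.4e+04/0.89 = 3.82e+04 s = 0.4422 d; decay factor exp(−0.15·0.4422) = 0.9358.
So the concentration just after mixing may be at most 0.00372/0.9358 = 0.003975 mg/L.
Mass balance: 0.003975·30.78 = 0.18·Cₑ + 30.6·0.0027.
Cₑ = (0.1224 − 0.08262) / 0.18 = 0.2207 mg/L.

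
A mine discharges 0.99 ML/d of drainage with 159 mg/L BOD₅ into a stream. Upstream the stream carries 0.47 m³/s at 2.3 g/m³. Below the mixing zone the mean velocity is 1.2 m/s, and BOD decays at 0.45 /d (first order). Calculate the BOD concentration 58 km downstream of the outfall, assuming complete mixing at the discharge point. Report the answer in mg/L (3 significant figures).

4.69 mg/L

0.99 ML/d = 0.01146 m³/s.
After complete mixing, C₀ = (0.01146·159 + 0.47·2.3) / 0.4815 = 6.029 mg/L.
Travel time t = 5.8e+04 m / 1.2 m/s = 4.833e+04 s = 0.5594 d.
C = 6.029·exp(−0.45·0.5594) = 6.029·0.7774 = 4.688 mg/L.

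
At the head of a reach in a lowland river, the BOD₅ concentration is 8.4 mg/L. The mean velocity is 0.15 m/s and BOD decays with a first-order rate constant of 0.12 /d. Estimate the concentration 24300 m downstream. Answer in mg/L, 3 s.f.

Travel time t = 24300 m / 0.15 m/s = 2.43e+04/0.15 = 1.62e+05 s = 1.875 d.
First-order decay: C = 8.4·exp(−0.12·1.875) = 8.4·0.7985 = 6.708 mg/L.

6.71 mg/L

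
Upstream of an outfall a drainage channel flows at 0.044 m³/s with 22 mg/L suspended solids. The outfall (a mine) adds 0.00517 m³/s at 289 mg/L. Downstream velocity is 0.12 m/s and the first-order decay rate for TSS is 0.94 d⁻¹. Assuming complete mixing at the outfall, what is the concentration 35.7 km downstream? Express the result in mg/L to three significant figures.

After complete mixing, C₀ = (0.00517·289 + 0.044·22) / 0.04917 = 50.07 mg/L.
Travel time t = 3.57e+04 m / 0.12 m/s = 2.975e+05 s = 3.443 d.
C = 50.07·exp(−0.94·3.443) = 50.07·0.03929 = 1.968 mg/L.

1.97 mg/L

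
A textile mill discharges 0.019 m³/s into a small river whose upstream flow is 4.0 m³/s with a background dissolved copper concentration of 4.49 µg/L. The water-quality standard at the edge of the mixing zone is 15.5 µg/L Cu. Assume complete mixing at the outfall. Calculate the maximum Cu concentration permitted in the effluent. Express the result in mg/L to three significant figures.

4.49 µg/L = 0.00449 mg/L.
15.5 µg/L = 0.0155 mg/L.
Mass balance: 0.0155·4.019 = 0.019·Cₑ + 4·0.00449.
Cₑ = (0.06229 − 0.01796) / 0.019 = 2.333 mg/L.

2.33 mg/L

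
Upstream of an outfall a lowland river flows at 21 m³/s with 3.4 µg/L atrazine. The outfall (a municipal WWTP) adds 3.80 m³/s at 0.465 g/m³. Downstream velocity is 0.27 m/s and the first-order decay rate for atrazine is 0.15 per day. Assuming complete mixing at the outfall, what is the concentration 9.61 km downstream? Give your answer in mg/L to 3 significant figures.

0.0697 mg/L

3.4 µg/L = 0.0034 mg/L.
After complete mixing, C₀ = (3.8·0.465 + 21·0.0034) / 24.8 = 0.07413 mg/L.
Travel time t = 9610 m / 0.27 m/s = 3.559e+04 s = 0.412 d.
C = 0.07413·exp(−0.15·0.412) = 0.07413·0.9401 = 0.06969 mg/L.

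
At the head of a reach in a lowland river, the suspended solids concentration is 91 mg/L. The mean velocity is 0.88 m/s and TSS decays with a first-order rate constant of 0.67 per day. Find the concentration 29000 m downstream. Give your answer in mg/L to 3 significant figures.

Travel time t = 29000 m / 0.88 m/s = 2.9e+04/0.88 = 3.295e+04 s = 0.3814 d.
First-order decay: C = 91·exp(−0.67·0.3814) = 91·0.7745 = 70.48 mg/L.

70.5 mg/L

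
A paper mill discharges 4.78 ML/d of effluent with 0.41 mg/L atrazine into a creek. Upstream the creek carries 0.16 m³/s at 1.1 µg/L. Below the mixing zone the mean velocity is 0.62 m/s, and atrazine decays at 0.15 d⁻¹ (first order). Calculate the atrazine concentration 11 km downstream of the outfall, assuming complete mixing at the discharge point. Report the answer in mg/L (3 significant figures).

4.78 ML/d = 0.05532 m³/s.
1.1 µg/L = 0.0011 mg/L.
After complete mixing, C₀ = (0.05532·0.41 + 0.16·0.0011) / 0.2153 = 0.1062 mg/L.
Travel time t = 1.1e+04 m / 0.62 m/s = 1.774e+04 s = 0.2053 d.
C = 0.1062·exp(−0.15·0.2053) = 0.1062·0.9697 = 0.1029 mg/L.

0.103 mg/L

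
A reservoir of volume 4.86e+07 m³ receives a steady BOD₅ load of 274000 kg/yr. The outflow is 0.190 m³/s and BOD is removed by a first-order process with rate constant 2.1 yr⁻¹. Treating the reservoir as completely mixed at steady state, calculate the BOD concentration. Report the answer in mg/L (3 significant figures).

Outflow Q = 0.190 m³/s × 3.156e+07 s/yr = 5.996e+06 m³/yr.
Steady-state CSTR mass balance: W = Q·C + k·V·C, so C = W/(Q + kV).
Q + kV = 5.996e+06 + 2.1·4.86e+07 = 1.081e+08 m³/yr.
C = 274000/1.081e+08 = 0.002536 kg/m³ = 2.536 mg/L.

2.54 mg/L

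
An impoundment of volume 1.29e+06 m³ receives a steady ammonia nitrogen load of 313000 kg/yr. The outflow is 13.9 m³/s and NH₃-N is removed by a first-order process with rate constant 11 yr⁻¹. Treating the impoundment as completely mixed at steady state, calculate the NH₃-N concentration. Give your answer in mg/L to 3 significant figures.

0.691 mg/L

Outflow Q = 13.9 m³/s × 3.156e+07 s/yr = 4.387e+08 m³/yr.
Steady-state CSTR mass balance: W = Q·C + k·V·C, so C = W/(Q + kV).
Q + kV = 4.387e+08 + 11·1.29e+06 = 4.528e+08 m³/yr.
C = 313000/4.528e+08 = 0.0006912 kg/m³ = 0.6912 mg/L.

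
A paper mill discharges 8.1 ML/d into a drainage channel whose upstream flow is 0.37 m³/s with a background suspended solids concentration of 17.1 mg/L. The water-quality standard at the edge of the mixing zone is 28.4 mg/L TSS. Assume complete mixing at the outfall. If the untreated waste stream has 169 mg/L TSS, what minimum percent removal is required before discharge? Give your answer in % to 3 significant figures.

56.8 %

8.1 ML/d = 0.09375 m³/s.
Mass balance: 28.4·0.4637 = 0.09375·Cₑ + 0.37·17.1.
Cₑ = (13.17 − 6.327) / 0.09375 = 73 mg/L.
Required removal = 1 − 73/169 = 56.81 %.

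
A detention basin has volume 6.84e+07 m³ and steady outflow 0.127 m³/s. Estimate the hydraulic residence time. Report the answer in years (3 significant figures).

Q = 0.127 m³/s × 3.156e+07 s/yr = 4.008e+06 m³/yr.
Hydraulic residence time τ = V/Q = 6.84e+07/4.008e+06 = 17.07 yr.

17.1 yr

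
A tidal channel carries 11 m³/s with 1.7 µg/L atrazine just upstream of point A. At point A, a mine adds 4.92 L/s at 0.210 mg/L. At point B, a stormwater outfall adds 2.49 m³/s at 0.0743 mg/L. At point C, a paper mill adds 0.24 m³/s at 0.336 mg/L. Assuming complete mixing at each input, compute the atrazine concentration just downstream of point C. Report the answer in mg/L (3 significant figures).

0.0208 mg/L

1.7 µg/L = 0.0017 mg/L.
4.92 L/s = 0.00492 m³/s.
After input A: C = (11·0.0017 + 0.00492·0.21) / 11 = 0.001793 mg/L.
After input B: C = (11·0.001793 + 2.49·0.0743) / 13.49 = 0.01517 mg/L.
After input C: C = (13.49·0.01517 + 0.24·0.336) / 13.73 = 0.02078 mg/L.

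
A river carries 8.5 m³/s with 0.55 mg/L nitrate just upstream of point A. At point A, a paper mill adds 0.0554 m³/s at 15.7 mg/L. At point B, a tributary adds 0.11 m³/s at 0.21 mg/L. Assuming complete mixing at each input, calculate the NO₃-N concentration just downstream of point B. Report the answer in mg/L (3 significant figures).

After input A: C = (8.5·0.55 + 0.0554·15.7) / 8.555 = 0.6481 mg/L.
After input B: C = (8.555·0.6481 + 0.11·0.21) / 8.665 = 0.6425 mg/L.

0.643 mg/L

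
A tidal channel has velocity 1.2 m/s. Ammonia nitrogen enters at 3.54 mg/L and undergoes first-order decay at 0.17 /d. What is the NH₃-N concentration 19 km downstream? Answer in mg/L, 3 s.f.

Travel time t = 19 km / 1.2 m/s = 1.9e+04/1.2 = 1.583e+04 s = 0.1833 d.
First-order decay: C = 3.54·exp(−0.17·0.1833) = 3.54·0.9693 = 3.431 mg/L.

3.43 mg/L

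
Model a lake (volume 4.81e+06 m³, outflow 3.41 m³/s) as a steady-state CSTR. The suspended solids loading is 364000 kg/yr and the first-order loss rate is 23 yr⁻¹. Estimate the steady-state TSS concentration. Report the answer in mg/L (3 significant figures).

1.67 mg/L

Outflow Q = 3.41 m³/s × 3.156e+07 s/yr = 1.076e+08 m³/yr.
Steady-state CSTR mass balance: W = Q·C + k·V·C, so C = W/(Q + kV).
Q + kV = 1.076e+08 + 23·4.81e+06 = 2.182e+08 m³/yr.
C = 364000/2.182e+08 = 0.001668 kg/m³ = 1.668 mg/L.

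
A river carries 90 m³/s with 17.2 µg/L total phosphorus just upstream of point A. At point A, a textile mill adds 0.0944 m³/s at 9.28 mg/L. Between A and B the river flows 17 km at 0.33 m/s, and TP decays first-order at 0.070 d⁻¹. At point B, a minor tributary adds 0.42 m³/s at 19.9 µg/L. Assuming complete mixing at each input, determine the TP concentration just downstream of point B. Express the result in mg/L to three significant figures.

0.0258 mg/L

17.2 µg/L = 0.0172 mg/L.
After input A: C = (90·0.0172 + 0.0944·9.28) / 90.09 = 0.02691 mg/L.
Over the 17 km reach to input B (t = 5.152e+04 s = 0.5962 d), decay gives C = 0.02691·exp(−0.070·0.5962) = 0.02581 mg/L.
19.9 µg/L = 0.0199 mg/L.
After input B: C = (90.09·0.02581 + 0.42·0.0199) / 90.51 = 0.02578 mg/L.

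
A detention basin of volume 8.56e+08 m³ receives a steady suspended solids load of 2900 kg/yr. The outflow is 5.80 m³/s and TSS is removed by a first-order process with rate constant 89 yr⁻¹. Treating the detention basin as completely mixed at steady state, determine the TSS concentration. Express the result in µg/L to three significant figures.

0.0380 µg/L

Outflow Q = 5.80 m³/s × 3.156e+07 s/yr = 1.83e+08 m³/yr.
Steady-state CSTR mass balance: W = Q·C + k·V·C, so C = W/(Q + kV).
Q + kV = 1.83e+08 + 89·8.56e+08 = 7.637e+10 m³/yr.
C = 2900/7.637e+10 = 3.797e-08 kg/m³ = 3.797e-05 mg/L = 0.03797 µg/L.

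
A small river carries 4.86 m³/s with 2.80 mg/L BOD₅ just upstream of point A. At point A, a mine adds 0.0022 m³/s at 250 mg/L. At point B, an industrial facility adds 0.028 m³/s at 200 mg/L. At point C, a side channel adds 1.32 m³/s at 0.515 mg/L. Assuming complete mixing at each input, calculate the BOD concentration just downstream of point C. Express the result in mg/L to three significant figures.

3.29 mg/L

After input A: C = (4.86·2.8 + 0.0022·250) / 4.862 = 2.912 mg/L.
After input B: C = (4.862·2.912 + 0.028·200) / 4.89 = 4.04 mg/L.
After input C: C = (4.89·4.04 + 1.32·0.515) / 6.21 = 3.291 mg/L.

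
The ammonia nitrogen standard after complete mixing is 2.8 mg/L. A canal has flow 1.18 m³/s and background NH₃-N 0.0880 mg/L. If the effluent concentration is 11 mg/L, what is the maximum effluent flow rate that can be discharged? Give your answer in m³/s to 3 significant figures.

Mass balance at complete mixing: C_std·(Q_w + Q_r) = Q_w·C_e + Q_r·C_b.
Rearranging, Q_w = Q_r·(C_std − C_b)/(C_e − C_std) = 1.18·(2.8 − 0.088) / (11 − 2.8) = 0.3903 m³/s.

0.390 m³/s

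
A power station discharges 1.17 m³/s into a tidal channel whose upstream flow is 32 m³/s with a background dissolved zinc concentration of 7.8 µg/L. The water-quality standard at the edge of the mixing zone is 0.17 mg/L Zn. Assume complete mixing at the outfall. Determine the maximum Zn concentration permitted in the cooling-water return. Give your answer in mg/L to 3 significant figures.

7.8 µg/L = 0.0078 mg/L.
Mass balance: 0.17·33.17 = 1.17·Cₑ + 32·0.0078.
Cₑ = (5.639 − 0.2496) / 1.17 = 4.606 mg/L.

4.61 mg/L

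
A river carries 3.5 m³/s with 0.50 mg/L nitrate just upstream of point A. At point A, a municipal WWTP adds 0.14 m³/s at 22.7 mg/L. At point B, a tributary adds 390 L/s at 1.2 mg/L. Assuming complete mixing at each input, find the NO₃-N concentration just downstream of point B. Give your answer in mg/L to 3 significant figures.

After input A: C = (3.5·0.5 + 0.14·22.7) / 3.64 = 1.354 mg/L.
390 L/s = 0.39 m³/s.
After input B: C = (3.64·1.354 + 0.39·1.2) / 4.03 = 1.339 mg/L.

1.34 mg/L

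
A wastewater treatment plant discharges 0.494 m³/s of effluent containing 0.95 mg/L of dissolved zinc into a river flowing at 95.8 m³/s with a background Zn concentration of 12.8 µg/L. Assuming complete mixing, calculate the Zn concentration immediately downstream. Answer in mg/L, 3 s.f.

0.0176 mg/L

12.8 µg/L = 0.0128 mg/L.
Conservation of mass across the mixing zone: C = (0.494·0.95 + 95.8·0.0128) / (0.494 + 95.8) = 1.696/96.29 = 0.01761 mg/L.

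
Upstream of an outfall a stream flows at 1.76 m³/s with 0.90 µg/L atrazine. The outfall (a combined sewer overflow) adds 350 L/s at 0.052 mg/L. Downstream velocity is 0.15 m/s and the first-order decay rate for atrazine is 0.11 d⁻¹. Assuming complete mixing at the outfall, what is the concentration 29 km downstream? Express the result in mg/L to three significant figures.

0.00733 mg/L

350 L/s = 0.35 m³/s.
0.90 µg/L = 0.0009 mg/L.
After complete mixing, C₀ = (0.35·0.052 + 1.76·0.0009) / 2.11 = 0.009376 mg/L.
Travel time t = 2.9e+04 m / 0.15 m/s = 1.933e+05 s = 2.238 d.
C = 0.009376·exp(−0.11·2.238) = 0.009376·0.7818 = 0.00733 mg/L.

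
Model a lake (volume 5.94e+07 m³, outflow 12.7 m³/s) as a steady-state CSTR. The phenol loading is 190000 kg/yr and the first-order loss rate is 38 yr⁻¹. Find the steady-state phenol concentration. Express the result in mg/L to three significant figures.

0.0715 mg/L

Outflow Q = 12.7 m³/s × 3.156e+07 s/yr = 4.008e+08 m³/yr.
Steady-state CSTR mass balance: W = Q·C + k·V·C, so C = W/(Q + kV).
Q + kV = 4.008e+08 + 38·5.94e+07 = 2.658e+09 m³/yr.
C = 190000/2.658e+09 = 7.148e-05 kg/m³ = 0.07148 mg/L.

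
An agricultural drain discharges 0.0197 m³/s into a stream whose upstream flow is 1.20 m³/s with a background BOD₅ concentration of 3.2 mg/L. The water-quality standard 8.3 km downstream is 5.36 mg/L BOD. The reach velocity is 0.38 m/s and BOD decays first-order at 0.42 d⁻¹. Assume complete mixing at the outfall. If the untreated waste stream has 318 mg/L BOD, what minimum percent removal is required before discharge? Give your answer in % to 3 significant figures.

45.2 %

Travel time to the compliance point: t = 8300/0.38 = 2.184e+04 s = 0.2528 d; decay factor exp(−0.42·0.2528) = 0.8993.
So the concentration just after mixing may be at most 5.36/0.8993 = 5.96 mg/L.
Mass balance: 5.96·1.22 = 0.0197·Cₑ + 1.2·3.2.
Cₑ = (7.27 − 3.84) / 0.0197 = 174.1 mg/L.
Required removal = 1 − 174.1/318 = 45.25 %.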